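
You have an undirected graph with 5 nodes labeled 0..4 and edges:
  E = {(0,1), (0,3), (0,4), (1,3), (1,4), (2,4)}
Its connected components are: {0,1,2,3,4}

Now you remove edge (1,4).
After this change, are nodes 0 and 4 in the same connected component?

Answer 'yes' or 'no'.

Initial components: {0,1,2,3,4}
Removing edge (1,4): not a bridge — component count unchanged at 1.
New components: {0,1,2,3,4}
Are 0 and 4 in the same component? yes

Answer: yes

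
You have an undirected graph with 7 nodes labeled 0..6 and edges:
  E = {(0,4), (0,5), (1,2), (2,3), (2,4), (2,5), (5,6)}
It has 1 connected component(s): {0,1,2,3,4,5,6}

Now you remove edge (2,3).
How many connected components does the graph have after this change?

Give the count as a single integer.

Initial component count: 1
Remove (2,3): it was a bridge. Count increases: 1 -> 2.
  After removal, components: {0,1,2,4,5,6} {3}
New component count: 2

Answer: 2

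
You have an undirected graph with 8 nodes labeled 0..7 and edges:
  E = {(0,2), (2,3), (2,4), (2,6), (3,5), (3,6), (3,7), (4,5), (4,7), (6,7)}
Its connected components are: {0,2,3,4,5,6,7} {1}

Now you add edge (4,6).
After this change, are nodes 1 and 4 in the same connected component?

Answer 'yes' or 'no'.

Answer: no

Derivation:
Initial components: {0,2,3,4,5,6,7} {1}
Adding edge (4,6): both already in same component {0,2,3,4,5,6,7}. No change.
New components: {0,2,3,4,5,6,7} {1}
Are 1 and 4 in the same component? no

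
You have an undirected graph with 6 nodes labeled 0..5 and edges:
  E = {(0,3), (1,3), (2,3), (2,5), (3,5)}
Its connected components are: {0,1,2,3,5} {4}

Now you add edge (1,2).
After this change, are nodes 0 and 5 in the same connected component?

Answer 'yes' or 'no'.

Initial components: {0,1,2,3,5} {4}
Adding edge (1,2): both already in same component {0,1,2,3,5}. No change.
New components: {0,1,2,3,5} {4}
Are 0 and 5 in the same component? yes

Answer: yes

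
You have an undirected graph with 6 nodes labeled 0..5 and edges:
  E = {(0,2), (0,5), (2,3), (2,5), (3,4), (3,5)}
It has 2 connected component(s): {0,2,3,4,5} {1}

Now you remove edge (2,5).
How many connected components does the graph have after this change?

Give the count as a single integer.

Initial component count: 2
Remove (2,5): not a bridge. Count unchanged: 2.
  After removal, components: {0,2,3,4,5} {1}
New component count: 2

Answer: 2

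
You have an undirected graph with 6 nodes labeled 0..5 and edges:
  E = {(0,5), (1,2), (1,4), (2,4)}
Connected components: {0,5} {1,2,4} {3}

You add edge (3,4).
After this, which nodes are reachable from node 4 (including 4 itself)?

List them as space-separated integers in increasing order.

Before: nodes reachable from 4: {1,2,4}
Adding (3,4): merges 4's component with another. Reachability grows.
After: nodes reachable from 4: {1,2,3,4}

Answer: 1 2 3 4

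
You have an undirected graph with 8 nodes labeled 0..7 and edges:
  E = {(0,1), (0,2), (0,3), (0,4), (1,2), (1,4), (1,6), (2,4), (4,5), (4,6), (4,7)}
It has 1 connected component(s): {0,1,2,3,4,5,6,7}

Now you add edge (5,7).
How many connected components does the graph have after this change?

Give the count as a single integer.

Initial component count: 1
Add (5,7): endpoints already in same component. Count unchanged: 1.
New component count: 1

Answer: 1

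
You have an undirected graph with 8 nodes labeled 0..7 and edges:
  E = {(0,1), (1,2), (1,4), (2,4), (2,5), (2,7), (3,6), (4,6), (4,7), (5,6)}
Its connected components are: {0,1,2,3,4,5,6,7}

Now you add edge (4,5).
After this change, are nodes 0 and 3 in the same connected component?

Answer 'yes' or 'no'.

Answer: yes

Derivation:
Initial components: {0,1,2,3,4,5,6,7}
Adding edge (4,5): both already in same component {0,1,2,3,4,5,6,7}. No change.
New components: {0,1,2,3,4,5,6,7}
Are 0 and 3 in the same component? yes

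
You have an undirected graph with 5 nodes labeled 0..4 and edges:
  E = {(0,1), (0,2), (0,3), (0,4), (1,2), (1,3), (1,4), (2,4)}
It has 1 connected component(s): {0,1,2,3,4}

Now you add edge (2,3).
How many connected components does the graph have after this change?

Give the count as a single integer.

Answer: 1

Derivation:
Initial component count: 1
Add (2,3): endpoints already in same component. Count unchanged: 1.
New component count: 1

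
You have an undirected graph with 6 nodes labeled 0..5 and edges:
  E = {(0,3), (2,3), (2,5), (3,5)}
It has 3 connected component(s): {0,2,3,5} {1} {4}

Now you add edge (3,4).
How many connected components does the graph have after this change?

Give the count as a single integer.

Initial component count: 3
Add (3,4): merges two components. Count decreases: 3 -> 2.
New component count: 2

Answer: 2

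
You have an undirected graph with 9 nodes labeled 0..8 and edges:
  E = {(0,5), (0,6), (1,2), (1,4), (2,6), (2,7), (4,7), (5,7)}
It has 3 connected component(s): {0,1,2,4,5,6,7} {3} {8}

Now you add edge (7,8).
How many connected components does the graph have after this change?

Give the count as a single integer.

Initial component count: 3
Add (7,8): merges two components. Count decreases: 3 -> 2.
New component count: 2

Answer: 2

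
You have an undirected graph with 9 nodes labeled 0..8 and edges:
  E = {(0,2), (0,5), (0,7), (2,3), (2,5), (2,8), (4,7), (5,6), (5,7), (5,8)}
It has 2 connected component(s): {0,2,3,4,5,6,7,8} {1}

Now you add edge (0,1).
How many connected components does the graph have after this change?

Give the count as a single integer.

Initial component count: 2
Add (0,1): merges two components. Count decreases: 2 -> 1.
New component count: 1

Answer: 1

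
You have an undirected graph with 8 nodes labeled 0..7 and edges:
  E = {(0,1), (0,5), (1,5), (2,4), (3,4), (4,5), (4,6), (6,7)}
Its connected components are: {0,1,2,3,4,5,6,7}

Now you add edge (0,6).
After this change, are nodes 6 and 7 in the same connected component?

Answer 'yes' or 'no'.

Initial components: {0,1,2,3,4,5,6,7}
Adding edge (0,6): both already in same component {0,1,2,3,4,5,6,7}. No change.
New components: {0,1,2,3,4,5,6,7}
Are 6 and 7 in the same component? yes

Answer: yes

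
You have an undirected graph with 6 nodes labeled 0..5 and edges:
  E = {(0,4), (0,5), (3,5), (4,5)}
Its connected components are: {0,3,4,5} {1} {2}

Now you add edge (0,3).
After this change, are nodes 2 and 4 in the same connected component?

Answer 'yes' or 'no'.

Answer: no

Derivation:
Initial components: {0,3,4,5} {1} {2}
Adding edge (0,3): both already in same component {0,3,4,5}. No change.
New components: {0,3,4,5} {1} {2}
Are 2 and 4 in the same component? no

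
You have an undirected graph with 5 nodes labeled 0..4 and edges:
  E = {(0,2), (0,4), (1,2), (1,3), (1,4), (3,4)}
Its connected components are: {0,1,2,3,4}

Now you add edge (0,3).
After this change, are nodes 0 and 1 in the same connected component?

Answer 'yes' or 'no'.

Initial components: {0,1,2,3,4}
Adding edge (0,3): both already in same component {0,1,2,3,4}. No change.
New components: {0,1,2,3,4}
Are 0 and 1 in the same component? yes

Answer: yes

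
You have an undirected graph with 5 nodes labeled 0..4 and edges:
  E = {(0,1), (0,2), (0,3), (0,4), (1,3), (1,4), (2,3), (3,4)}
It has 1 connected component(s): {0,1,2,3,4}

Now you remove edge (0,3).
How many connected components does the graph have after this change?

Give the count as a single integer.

Initial component count: 1
Remove (0,3): not a bridge. Count unchanged: 1.
  After removal, components: {0,1,2,3,4}
New component count: 1

Answer: 1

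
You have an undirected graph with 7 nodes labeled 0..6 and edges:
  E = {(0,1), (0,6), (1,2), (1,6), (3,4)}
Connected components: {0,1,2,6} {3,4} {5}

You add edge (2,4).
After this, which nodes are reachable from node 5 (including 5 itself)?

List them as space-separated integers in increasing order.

Before: nodes reachable from 5: {5}
Adding (2,4): merges two components, but neither contains 5. Reachability from 5 unchanged.
After: nodes reachable from 5: {5}

Answer: 5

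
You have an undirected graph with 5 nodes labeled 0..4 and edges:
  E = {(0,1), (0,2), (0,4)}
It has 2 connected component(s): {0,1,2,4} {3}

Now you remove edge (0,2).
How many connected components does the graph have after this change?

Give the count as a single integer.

Answer: 3

Derivation:
Initial component count: 2
Remove (0,2): it was a bridge. Count increases: 2 -> 3.
  After removal, components: {0,1,4} {2} {3}
New component count: 3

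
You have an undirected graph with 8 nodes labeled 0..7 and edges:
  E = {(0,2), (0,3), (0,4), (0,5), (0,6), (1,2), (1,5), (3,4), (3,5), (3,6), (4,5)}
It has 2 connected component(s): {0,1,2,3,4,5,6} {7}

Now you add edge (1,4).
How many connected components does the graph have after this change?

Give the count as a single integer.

Answer: 2

Derivation:
Initial component count: 2
Add (1,4): endpoints already in same component. Count unchanged: 2.
New component count: 2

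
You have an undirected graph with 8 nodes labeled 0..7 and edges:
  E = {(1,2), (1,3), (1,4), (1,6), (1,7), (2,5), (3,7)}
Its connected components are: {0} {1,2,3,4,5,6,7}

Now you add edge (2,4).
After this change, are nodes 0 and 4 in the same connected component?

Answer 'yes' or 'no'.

Initial components: {0} {1,2,3,4,5,6,7}
Adding edge (2,4): both already in same component {1,2,3,4,5,6,7}. No change.
New components: {0} {1,2,3,4,5,6,7}
Are 0 and 4 in the same component? no

Answer: no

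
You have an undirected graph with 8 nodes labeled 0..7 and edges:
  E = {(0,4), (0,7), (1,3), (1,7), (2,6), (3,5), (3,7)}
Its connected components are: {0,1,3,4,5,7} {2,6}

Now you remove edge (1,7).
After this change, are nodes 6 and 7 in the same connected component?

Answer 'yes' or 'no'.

Initial components: {0,1,3,4,5,7} {2,6}
Removing edge (1,7): not a bridge — component count unchanged at 2.
New components: {0,1,3,4,5,7} {2,6}
Are 6 and 7 in the same component? no

Answer: no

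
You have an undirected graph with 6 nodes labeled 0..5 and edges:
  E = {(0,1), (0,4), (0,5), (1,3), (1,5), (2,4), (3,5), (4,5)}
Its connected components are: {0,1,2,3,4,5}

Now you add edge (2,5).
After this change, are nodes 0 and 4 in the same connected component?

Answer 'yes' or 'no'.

Initial components: {0,1,2,3,4,5}
Adding edge (2,5): both already in same component {0,1,2,3,4,5}. No change.
New components: {0,1,2,3,4,5}
Are 0 and 4 in the same component? yes

Answer: yes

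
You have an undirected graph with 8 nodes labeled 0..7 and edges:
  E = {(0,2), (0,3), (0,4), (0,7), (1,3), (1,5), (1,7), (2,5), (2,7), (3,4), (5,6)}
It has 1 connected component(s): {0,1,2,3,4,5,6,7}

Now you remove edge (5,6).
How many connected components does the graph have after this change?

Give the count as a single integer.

Initial component count: 1
Remove (5,6): it was a bridge. Count increases: 1 -> 2.
  After removal, components: {0,1,2,3,4,5,7} {6}
New component count: 2

Answer: 2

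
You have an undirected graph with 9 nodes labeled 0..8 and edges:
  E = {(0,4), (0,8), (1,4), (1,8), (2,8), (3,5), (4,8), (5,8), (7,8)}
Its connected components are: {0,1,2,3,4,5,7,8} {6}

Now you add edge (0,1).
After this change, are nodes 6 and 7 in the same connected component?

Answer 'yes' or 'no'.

Answer: no

Derivation:
Initial components: {0,1,2,3,4,5,7,8} {6}
Adding edge (0,1): both already in same component {0,1,2,3,4,5,7,8}. No change.
New components: {0,1,2,3,4,5,7,8} {6}
Are 6 and 7 in the same component? no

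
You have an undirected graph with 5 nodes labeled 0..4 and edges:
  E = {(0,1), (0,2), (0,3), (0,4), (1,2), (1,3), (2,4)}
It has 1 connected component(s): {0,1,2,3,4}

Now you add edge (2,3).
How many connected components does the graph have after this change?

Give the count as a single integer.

Answer: 1

Derivation:
Initial component count: 1
Add (2,3): endpoints already in same component. Count unchanged: 1.
New component count: 1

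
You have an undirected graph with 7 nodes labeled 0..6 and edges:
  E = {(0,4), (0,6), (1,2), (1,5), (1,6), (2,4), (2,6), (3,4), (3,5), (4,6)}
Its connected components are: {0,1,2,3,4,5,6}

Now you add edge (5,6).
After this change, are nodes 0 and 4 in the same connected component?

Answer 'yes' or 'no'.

Answer: yes

Derivation:
Initial components: {0,1,2,3,4,5,6}
Adding edge (5,6): both already in same component {0,1,2,3,4,5,6}. No change.
New components: {0,1,2,3,4,5,6}
Are 0 and 4 in the same component? yes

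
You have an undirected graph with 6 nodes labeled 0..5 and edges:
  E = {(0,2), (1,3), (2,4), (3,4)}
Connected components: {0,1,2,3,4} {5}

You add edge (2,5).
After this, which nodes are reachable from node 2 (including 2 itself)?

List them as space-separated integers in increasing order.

Answer: 0 1 2 3 4 5

Derivation:
Before: nodes reachable from 2: {0,1,2,3,4}
Adding (2,5): merges 2's component with another. Reachability grows.
After: nodes reachable from 2: {0,1,2,3,4,5}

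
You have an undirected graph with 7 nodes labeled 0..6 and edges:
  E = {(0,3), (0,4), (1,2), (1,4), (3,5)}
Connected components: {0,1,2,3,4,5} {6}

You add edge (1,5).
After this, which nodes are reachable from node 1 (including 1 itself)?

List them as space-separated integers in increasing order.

Before: nodes reachable from 1: {0,1,2,3,4,5}
Adding (1,5): both endpoints already in same component. Reachability from 1 unchanged.
After: nodes reachable from 1: {0,1,2,3,4,5}

Answer: 0 1 2 3 4 5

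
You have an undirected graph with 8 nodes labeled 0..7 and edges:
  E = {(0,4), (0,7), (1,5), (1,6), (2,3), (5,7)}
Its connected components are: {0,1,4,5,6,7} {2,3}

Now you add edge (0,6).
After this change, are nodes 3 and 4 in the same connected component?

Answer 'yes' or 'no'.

Initial components: {0,1,4,5,6,7} {2,3}
Adding edge (0,6): both already in same component {0,1,4,5,6,7}. No change.
New components: {0,1,4,5,6,7} {2,3}
Are 3 and 4 in the same component? no

Answer: no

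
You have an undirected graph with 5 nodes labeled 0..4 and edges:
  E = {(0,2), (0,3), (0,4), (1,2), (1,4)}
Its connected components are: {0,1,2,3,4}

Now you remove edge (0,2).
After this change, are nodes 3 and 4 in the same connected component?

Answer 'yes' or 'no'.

Answer: yes

Derivation:
Initial components: {0,1,2,3,4}
Removing edge (0,2): not a bridge — component count unchanged at 1.
New components: {0,1,2,3,4}
Are 3 and 4 in the same component? yes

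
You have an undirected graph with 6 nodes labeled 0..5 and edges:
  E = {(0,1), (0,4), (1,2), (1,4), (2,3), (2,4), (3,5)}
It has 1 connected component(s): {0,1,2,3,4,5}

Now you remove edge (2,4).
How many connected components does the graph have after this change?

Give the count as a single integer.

Answer: 1

Derivation:
Initial component count: 1
Remove (2,4): not a bridge. Count unchanged: 1.
  After removal, components: {0,1,2,3,4,5}
New component count: 1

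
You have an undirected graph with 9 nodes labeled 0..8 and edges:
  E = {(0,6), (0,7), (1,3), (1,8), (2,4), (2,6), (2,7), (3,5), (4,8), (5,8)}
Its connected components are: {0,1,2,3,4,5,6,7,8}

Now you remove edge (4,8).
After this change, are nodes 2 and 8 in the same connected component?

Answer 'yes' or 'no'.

Answer: no

Derivation:
Initial components: {0,1,2,3,4,5,6,7,8}
Removing edge (4,8): it was a bridge — component count 1 -> 2.
New components: {0,2,4,6,7} {1,3,5,8}
Are 2 and 8 in the same component? no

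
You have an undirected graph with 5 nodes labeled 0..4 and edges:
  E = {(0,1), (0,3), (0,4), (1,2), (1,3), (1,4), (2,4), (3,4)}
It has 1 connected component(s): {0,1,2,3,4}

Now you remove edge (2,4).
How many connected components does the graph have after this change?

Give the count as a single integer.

Initial component count: 1
Remove (2,4): not a bridge. Count unchanged: 1.
  After removal, components: {0,1,2,3,4}
New component count: 1

Answer: 1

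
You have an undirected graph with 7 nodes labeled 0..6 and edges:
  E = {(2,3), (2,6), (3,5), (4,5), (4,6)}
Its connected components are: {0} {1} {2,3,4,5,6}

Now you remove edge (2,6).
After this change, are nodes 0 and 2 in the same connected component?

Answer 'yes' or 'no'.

Initial components: {0} {1} {2,3,4,5,6}
Removing edge (2,6): not a bridge — component count unchanged at 3.
New components: {0} {1} {2,3,4,5,6}
Are 0 and 2 in the same component? no

Answer: no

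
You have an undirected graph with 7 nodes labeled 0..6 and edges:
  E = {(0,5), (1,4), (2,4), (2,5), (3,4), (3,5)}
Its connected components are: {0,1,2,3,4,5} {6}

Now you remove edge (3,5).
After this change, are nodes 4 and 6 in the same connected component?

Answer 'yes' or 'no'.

Answer: no

Derivation:
Initial components: {0,1,2,3,4,5} {6}
Removing edge (3,5): not a bridge — component count unchanged at 2.
New components: {0,1,2,3,4,5} {6}
Are 4 and 6 in the same component? no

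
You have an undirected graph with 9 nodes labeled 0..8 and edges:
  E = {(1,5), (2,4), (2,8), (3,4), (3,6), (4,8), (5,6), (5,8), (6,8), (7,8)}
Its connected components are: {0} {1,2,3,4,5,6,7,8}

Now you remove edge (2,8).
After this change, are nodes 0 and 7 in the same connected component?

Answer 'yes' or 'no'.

Initial components: {0} {1,2,3,4,5,6,7,8}
Removing edge (2,8): not a bridge — component count unchanged at 2.
New components: {0} {1,2,3,4,5,6,7,8}
Are 0 and 7 in the same component? no

Answer: no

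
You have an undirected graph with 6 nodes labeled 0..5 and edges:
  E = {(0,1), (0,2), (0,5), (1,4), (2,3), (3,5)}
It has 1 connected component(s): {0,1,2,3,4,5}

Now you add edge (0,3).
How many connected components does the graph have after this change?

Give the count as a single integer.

Answer: 1

Derivation:
Initial component count: 1
Add (0,3): endpoints already in same component. Count unchanged: 1.
New component count: 1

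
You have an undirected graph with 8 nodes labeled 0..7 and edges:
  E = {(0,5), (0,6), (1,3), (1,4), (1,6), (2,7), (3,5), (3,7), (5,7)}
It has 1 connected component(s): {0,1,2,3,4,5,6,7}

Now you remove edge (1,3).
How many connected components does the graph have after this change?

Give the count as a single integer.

Initial component count: 1
Remove (1,3): not a bridge. Count unchanged: 1.
  After removal, components: {0,1,2,3,4,5,6,7}
New component count: 1

Answer: 1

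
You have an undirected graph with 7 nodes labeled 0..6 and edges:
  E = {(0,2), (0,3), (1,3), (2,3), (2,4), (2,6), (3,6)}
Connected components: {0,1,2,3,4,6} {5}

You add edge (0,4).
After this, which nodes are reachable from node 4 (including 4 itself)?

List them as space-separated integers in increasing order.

Answer: 0 1 2 3 4 6

Derivation:
Before: nodes reachable from 4: {0,1,2,3,4,6}
Adding (0,4): both endpoints already in same component. Reachability from 4 unchanged.
After: nodes reachable from 4: {0,1,2,3,4,6}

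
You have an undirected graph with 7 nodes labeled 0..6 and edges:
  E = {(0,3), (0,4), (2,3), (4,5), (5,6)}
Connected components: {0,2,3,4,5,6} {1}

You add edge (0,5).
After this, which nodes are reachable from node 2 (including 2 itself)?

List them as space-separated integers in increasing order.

Answer: 0 2 3 4 5 6

Derivation:
Before: nodes reachable from 2: {0,2,3,4,5,6}
Adding (0,5): both endpoints already in same component. Reachability from 2 unchanged.
After: nodes reachable from 2: {0,2,3,4,5,6}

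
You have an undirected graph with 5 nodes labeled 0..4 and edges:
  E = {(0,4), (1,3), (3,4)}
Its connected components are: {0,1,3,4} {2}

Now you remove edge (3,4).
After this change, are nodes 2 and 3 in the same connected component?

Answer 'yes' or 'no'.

Initial components: {0,1,3,4} {2}
Removing edge (3,4): it was a bridge — component count 2 -> 3.
New components: {0,4} {1,3} {2}
Are 2 and 3 in the same component? no

Answer: no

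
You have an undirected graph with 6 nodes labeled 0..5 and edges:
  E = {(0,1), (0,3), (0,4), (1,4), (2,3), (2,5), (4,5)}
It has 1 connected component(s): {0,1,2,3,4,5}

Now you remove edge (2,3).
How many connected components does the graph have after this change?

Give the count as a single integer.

Initial component count: 1
Remove (2,3): not a bridge. Count unchanged: 1.
  After removal, components: {0,1,2,3,4,5}
New component count: 1

Answer: 1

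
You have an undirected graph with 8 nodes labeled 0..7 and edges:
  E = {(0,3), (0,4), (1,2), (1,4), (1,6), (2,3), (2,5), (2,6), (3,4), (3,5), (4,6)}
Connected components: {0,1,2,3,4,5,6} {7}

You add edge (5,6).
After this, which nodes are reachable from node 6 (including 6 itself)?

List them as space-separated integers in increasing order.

Before: nodes reachable from 6: {0,1,2,3,4,5,6}
Adding (5,6): both endpoints already in same component. Reachability from 6 unchanged.
After: nodes reachable from 6: {0,1,2,3,4,5,6}

Answer: 0 1 2 3 4 5 6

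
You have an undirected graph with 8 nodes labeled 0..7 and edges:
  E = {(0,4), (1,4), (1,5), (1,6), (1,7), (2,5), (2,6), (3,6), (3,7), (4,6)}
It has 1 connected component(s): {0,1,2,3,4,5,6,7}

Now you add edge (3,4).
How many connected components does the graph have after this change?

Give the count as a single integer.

Initial component count: 1
Add (3,4): endpoints already in same component. Count unchanged: 1.
New component count: 1

Answer: 1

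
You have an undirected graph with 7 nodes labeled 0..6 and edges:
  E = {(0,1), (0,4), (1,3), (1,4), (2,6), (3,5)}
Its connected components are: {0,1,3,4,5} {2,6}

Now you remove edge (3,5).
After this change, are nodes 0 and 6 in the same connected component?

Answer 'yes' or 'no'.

Initial components: {0,1,3,4,5} {2,6}
Removing edge (3,5): it was a bridge — component count 2 -> 3.
New components: {0,1,3,4} {2,6} {5}
Are 0 and 6 in the same component? no

Answer: no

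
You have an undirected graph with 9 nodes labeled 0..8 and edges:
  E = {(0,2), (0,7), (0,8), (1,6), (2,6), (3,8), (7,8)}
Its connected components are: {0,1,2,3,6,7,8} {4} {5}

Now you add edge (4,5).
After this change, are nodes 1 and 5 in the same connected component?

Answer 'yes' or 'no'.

Answer: no

Derivation:
Initial components: {0,1,2,3,6,7,8} {4} {5}
Adding edge (4,5): merges {4} and {5}.
New components: {0,1,2,3,6,7,8} {4,5}
Are 1 and 5 in the same component? no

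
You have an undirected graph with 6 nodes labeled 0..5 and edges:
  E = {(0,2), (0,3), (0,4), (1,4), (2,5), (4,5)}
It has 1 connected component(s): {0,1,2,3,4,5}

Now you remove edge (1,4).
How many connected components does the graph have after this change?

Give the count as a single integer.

Initial component count: 1
Remove (1,4): it was a bridge. Count increases: 1 -> 2.
  After removal, components: {0,2,3,4,5} {1}
New component count: 2

Answer: 2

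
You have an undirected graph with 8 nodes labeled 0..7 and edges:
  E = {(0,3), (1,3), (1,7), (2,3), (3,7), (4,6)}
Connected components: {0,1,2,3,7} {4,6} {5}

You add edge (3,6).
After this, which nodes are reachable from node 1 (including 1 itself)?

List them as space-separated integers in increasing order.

Before: nodes reachable from 1: {0,1,2,3,7}
Adding (3,6): merges 1's component with another. Reachability grows.
After: nodes reachable from 1: {0,1,2,3,4,6,7}

Answer: 0 1 2 3 4 6 7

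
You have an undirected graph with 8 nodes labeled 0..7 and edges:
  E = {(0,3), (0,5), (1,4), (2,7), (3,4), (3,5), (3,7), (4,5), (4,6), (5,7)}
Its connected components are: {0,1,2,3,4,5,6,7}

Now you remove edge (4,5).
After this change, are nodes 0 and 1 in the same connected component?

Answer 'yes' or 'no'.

Initial components: {0,1,2,3,4,5,6,7}
Removing edge (4,5): not a bridge — component count unchanged at 1.
New components: {0,1,2,3,4,5,6,7}
Are 0 and 1 in the same component? yes

Answer: yes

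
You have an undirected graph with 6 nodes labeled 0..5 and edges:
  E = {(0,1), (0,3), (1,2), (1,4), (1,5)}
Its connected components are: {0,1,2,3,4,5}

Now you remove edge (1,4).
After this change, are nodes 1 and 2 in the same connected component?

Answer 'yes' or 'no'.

Initial components: {0,1,2,3,4,5}
Removing edge (1,4): it was a bridge — component count 1 -> 2.
New components: {0,1,2,3,5} {4}
Are 1 and 2 in the same component? yes

Answer: yes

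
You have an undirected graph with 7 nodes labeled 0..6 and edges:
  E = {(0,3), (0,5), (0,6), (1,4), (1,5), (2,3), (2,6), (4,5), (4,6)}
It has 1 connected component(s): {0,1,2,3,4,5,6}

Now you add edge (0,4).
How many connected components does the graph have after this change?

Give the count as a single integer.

Initial component count: 1
Add (0,4): endpoints already in same component. Count unchanged: 1.
New component count: 1

Answer: 1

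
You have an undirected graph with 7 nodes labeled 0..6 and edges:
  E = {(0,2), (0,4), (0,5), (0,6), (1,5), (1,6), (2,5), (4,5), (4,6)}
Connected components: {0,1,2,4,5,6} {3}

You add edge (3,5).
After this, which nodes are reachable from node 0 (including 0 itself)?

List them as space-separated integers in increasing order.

Before: nodes reachable from 0: {0,1,2,4,5,6}
Adding (3,5): merges 0's component with another. Reachability grows.
After: nodes reachable from 0: {0,1,2,3,4,5,6}

Answer: 0 1 2 3 4 5 6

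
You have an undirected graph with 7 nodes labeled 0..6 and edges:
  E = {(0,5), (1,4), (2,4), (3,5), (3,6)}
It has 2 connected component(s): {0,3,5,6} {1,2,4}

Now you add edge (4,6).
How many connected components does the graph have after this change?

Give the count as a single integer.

Initial component count: 2
Add (4,6): merges two components. Count decreases: 2 -> 1.
New component count: 1

Answer: 1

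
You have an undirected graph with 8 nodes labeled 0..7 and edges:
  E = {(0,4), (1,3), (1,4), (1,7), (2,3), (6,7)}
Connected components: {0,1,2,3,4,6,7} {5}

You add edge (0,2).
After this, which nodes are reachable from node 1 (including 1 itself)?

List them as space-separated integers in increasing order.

Before: nodes reachable from 1: {0,1,2,3,4,6,7}
Adding (0,2): both endpoints already in same component. Reachability from 1 unchanged.
After: nodes reachable from 1: {0,1,2,3,4,6,7}

Answer: 0 1 2 3 4 6 7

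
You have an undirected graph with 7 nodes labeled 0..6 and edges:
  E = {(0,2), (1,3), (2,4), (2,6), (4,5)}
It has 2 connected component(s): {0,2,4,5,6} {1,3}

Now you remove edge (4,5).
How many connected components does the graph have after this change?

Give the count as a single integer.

Answer: 3

Derivation:
Initial component count: 2
Remove (4,5): it was a bridge. Count increases: 2 -> 3.
  After removal, components: {0,2,4,6} {1,3} {5}
New component count: 3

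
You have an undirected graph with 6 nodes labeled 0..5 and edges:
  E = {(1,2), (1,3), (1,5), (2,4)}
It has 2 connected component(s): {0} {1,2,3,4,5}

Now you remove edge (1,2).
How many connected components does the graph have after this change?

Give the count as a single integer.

Answer: 3

Derivation:
Initial component count: 2
Remove (1,2): it was a bridge. Count increases: 2 -> 3.
  After removal, components: {0} {1,3,5} {2,4}
New component count: 3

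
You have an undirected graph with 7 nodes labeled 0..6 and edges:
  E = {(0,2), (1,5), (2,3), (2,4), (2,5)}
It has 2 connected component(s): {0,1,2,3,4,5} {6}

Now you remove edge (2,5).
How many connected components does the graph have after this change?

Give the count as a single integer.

Initial component count: 2
Remove (2,5): it was a bridge. Count increases: 2 -> 3.
  After removal, components: {0,2,3,4} {1,5} {6}
New component count: 3

Answer: 3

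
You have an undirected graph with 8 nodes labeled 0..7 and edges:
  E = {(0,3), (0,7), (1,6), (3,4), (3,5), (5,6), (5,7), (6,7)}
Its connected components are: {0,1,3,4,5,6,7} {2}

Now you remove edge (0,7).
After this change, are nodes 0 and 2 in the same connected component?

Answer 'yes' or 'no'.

Answer: no

Derivation:
Initial components: {0,1,3,4,5,6,7} {2}
Removing edge (0,7): not a bridge — component count unchanged at 2.
New components: {0,1,3,4,5,6,7} {2}
Are 0 and 2 in the same component? no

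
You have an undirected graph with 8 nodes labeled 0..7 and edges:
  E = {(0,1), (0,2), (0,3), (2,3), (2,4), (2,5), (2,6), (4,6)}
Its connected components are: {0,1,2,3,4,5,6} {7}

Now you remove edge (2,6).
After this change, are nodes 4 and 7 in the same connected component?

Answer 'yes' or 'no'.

Answer: no

Derivation:
Initial components: {0,1,2,3,4,5,6} {7}
Removing edge (2,6): not a bridge — component count unchanged at 2.
New components: {0,1,2,3,4,5,6} {7}
Are 4 and 7 in the same component? no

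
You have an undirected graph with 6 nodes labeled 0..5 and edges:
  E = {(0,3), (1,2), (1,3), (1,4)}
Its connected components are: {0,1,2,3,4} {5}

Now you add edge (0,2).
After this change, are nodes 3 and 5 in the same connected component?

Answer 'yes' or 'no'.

Answer: no

Derivation:
Initial components: {0,1,2,3,4} {5}
Adding edge (0,2): both already in same component {0,1,2,3,4}. No change.
New components: {0,1,2,3,4} {5}
Are 3 and 5 in the same component? no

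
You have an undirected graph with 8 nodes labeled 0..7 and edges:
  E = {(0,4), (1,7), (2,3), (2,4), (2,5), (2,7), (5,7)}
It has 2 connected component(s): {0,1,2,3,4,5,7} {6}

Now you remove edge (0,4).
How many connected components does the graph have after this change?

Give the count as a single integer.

Initial component count: 2
Remove (0,4): it was a bridge. Count increases: 2 -> 3.
  After removal, components: {0} {1,2,3,4,5,7} {6}
New component count: 3

Answer: 3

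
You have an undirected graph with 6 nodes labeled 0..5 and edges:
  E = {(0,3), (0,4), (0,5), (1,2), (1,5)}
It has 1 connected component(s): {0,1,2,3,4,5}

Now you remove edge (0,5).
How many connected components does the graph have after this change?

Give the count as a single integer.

Answer: 2

Derivation:
Initial component count: 1
Remove (0,5): it was a bridge. Count increases: 1 -> 2.
  After removal, components: {0,3,4} {1,2,5}
New component count: 2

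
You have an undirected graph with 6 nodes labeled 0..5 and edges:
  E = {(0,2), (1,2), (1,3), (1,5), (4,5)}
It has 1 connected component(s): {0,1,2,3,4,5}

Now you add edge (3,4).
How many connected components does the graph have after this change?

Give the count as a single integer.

Answer: 1

Derivation:
Initial component count: 1
Add (3,4): endpoints already in same component. Count unchanged: 1.
New component count: 1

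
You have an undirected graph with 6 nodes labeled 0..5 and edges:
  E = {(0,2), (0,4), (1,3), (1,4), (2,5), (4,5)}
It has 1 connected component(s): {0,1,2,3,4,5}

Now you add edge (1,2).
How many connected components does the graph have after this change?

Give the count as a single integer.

Initial component count: 1
Add (1,2): endpoints already in same component. Count unchanged: 1.
New component count: 1

Answer: 1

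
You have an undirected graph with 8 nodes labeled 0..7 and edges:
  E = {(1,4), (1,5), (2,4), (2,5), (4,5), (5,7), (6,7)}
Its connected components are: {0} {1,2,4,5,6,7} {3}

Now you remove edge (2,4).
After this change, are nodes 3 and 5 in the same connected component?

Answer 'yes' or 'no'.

Initial components: {0} {1,2,4,5,6,7} {3}
Removing edge (2,4): not a bridge — component count unchanged at 3.
New components: {0} {1,2,4,5,6,7} {3}
Are 3 and 5 in the same component? no

Answer: no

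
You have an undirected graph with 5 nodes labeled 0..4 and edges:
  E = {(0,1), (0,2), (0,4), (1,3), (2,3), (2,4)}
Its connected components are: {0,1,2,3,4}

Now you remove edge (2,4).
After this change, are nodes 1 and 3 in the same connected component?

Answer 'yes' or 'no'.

Answer: yes

Derivation:
Initial components: {0,1,2,3,4}
Removing edge (2,4): not a bridge — component count unchanged at 1.
New components: {0,1,2,3,4}
Are 1 and 3 in the same component? yes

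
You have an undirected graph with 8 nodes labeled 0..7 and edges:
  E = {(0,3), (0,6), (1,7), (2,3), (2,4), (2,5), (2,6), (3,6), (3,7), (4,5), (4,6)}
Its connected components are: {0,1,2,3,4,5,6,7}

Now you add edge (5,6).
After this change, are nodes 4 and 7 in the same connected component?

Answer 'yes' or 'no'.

Answer: yes

Derivation:
Initial components: {0,1,2,3,4,5,6,7}
Adding edge (5,6): both already in same component {0,1,2,3,4,5,6,7}. No change.
New components: {0,1,2,3,4,5,6,7}
Are 4 and 7 in the same component? yes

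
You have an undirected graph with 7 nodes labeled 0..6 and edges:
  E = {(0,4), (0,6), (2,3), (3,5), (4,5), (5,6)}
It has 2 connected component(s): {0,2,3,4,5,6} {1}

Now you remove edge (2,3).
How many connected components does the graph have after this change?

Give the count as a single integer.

Initial component count: 2
Remove (2,3): it was a bridge. Count increases: 2 -> 3.
  After removal, components: {0,3,4,5,6} {1} {2}
New component count: 3

Answer: 3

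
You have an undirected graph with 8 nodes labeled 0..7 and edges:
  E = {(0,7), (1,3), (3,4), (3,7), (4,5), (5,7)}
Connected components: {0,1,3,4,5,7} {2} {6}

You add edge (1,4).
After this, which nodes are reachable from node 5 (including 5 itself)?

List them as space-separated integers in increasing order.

Before: nodes reachable from 5: {0,1,3,4,5,7}
Adding (1,4): both endpoints already in same component. Reachability from 5 unchanged.
After: nodes reachable from 5: {0,1,3,4,5,7}

Answer: 0 1 3 4 5 7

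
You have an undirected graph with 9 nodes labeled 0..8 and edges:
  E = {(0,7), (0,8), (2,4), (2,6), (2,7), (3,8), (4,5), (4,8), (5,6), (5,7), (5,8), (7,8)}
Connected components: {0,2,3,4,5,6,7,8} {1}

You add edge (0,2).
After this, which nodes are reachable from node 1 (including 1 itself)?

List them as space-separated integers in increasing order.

Before: nodes reachable from 1: {1}
Adding (0,2): both endpoints already in same component. Reachability from 1 unchanged.
After: nodes reachable from 1: {1}

Answer: 1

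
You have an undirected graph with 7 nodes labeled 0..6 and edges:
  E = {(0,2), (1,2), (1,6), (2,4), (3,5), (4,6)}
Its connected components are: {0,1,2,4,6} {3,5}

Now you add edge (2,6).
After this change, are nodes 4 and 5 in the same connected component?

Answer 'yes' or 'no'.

Answer: no

Derivation:
Initial components: {0,1,2,4,6} {3,5}
Adding edge (2,6): both already in same component {0,1,2,4,6}. No change.
New components: {0,1,2,4,6} {3,5}
Are 4 and 5 in the same component? no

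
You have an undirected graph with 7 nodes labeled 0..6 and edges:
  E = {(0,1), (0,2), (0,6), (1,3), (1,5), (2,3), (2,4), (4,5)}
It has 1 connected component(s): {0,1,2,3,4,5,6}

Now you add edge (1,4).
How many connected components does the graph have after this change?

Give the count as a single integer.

Answer: 1

Derivation:
Initial component count: 1
Add (1,4): endpoints already in same component. Count unchanged: 1.
New component count: 1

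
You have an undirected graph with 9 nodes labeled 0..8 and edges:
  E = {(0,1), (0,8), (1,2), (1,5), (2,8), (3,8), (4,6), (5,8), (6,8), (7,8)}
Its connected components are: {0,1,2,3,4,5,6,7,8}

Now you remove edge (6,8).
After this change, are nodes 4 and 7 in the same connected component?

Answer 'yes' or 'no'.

Initial components: {0,1,2,3,4,5,6,7,8}
Removing edge (6,8): it was a bridge — component count 1 -> 2.
New components: {0,1,2,3,5,7,8} {4,6}
Are 4 and 7 in the same component? no

Answer: no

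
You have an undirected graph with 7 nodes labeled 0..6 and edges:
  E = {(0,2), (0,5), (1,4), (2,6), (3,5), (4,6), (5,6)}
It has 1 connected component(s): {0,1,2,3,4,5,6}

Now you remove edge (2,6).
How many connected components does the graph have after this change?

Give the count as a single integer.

Answer: 1

Derivation:
Initial component count: 1
Remove (2,6): not a bridge. Count unchanged: 1.
  After removal, components: {0,1,2,3,4,5,6}
New component count: 1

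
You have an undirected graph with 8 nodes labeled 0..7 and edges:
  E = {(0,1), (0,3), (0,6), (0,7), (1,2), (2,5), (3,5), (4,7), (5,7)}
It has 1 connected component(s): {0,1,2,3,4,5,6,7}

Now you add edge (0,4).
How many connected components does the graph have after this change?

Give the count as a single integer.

Answer: 1

Derivation:
Initial component count: 1
Add (0,4): endpoints already in same component. Count unchanged: 1.
New component count: 1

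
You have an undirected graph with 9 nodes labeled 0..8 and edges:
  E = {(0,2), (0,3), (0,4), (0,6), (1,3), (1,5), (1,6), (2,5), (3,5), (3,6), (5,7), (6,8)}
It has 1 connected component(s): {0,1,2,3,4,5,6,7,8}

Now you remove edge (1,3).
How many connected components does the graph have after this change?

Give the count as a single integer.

Answer: 1

Derivation:
Initial component count: 1
Remove (1,3): not a bridge. Count unchanged: 1.
  After removal, components: {0,1,2,3,4,5,6,7,8}
New component count: 1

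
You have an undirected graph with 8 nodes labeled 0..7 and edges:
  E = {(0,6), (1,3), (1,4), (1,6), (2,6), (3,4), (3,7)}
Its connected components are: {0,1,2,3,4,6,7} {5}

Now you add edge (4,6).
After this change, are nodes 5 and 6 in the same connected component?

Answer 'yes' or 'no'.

Initial components: {0,1,2,3,4,6,7} {5}
Adding edge (4,6): both already in same component {0,1,2,3,4,6,7}. No change.
New components: {0,1,2,3,4,6,7} {5}
Are 5 and 6 in the same component? no

Answer: no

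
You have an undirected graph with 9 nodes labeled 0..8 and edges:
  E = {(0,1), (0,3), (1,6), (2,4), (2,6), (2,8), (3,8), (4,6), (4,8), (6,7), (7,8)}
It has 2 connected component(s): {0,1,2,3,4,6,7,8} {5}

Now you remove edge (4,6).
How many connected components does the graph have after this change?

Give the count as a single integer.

Initial component count: 2
Remove (4,6): not a bridge. Count unchanged: 2.
  After removal, components: {0,1,2,3,4,6,7,8} {5}
New component count: 2

Answer: 2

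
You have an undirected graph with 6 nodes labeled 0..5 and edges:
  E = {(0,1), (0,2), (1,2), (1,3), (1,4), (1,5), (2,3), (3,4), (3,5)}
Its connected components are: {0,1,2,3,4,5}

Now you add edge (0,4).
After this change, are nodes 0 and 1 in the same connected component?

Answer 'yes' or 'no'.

Answer: yes

Derivation:
Initial components: {0,1,2,3,4,5}
Adding edge (0,4): both already in same component {0,1,2,3,4,5}. No change.
New components: {0,1,2,3,4,5}
Are 0 and 1 in the same component? yes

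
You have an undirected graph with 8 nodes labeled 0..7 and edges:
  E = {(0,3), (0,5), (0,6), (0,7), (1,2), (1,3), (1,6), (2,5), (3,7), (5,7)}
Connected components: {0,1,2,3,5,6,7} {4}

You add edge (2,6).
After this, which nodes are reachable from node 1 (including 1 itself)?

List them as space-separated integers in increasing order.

Before: nodes reachable from 1: {0,1,2,3,5,6,7}
Adding (2,6): both endpoints already in same component. Reachability from 1 unchanged.
After: nodes reachable from 1: {0,1,2,3,5,6,7}

Answer: 0 1 2 3 5 6 7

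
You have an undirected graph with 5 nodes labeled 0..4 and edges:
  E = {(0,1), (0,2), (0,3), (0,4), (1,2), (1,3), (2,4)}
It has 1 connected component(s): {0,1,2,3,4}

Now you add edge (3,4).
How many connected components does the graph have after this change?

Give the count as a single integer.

Answer: 1

Derivation:
Initial component count: 1
Add (3,4): endpoints already in same component. Count unchanged: 1.
New component count: 1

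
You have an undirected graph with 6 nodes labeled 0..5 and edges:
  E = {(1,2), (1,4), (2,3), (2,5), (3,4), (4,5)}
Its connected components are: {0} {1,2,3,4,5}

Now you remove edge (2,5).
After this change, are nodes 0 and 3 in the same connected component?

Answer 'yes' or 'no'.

Answer: no

Derivation:
Initial components: {0} {1,2,3,4,5}
Removing edge (2,5): not a bridge — component count unchanged at 2.
New components: {0} {1,2,3,4,5}
Are 0 and 3 in the same component? no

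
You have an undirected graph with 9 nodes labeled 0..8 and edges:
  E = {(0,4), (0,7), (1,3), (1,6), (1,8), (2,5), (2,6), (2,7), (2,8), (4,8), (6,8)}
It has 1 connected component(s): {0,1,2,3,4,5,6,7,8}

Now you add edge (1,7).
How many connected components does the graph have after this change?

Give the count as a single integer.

Initial component count: 1
Add (1,7): endpoints already in same component. Count unchanged: 1.
New component count: 1

Answer: 1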